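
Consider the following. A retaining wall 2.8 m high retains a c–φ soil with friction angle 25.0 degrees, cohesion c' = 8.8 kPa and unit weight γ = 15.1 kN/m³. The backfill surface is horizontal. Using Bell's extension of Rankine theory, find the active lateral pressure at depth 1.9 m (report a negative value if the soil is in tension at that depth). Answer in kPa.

K_a = (1 − sin φ)/(1 + sin φ) = 0.4059.
σ_a = K_a γ z − 2c√K_a = 0.4059×15.1×1.9 − 2×8.8×0.6371 = 0.4316 kPa.

0.432 kPa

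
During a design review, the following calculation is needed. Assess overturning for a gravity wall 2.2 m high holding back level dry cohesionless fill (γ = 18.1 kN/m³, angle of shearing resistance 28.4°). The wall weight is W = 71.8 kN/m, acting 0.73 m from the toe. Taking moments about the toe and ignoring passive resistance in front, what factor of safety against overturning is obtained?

K_a = tan²(45° − 28.4°/2) = 0.3554.
P_a = ½K_aγH² = 0.5×0.3554×18.1×2.2² = 15.57 kN/m, acting at H/3 = 0.7333 m above the base.
Overturning moment M_o = P_a × H/3 = 15.57 × 0.7333 = 11.41.
Resisting moment M_r = W × 0.73 = 71.8 × 0.73 = 52.41.
FS_overturning = M_r/M_o = 52.41/11.41 = 4.592.

4.59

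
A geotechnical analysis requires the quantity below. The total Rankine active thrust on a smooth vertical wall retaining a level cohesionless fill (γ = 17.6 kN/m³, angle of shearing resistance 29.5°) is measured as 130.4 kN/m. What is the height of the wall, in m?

6.60 m

K_a = 0.3401. P_a = ½ K_a γ H² ⇒ H = √(2P_a/(K_a γ)).
H = √(2×130.4/(0.3401×17.6)) = 6.601 m.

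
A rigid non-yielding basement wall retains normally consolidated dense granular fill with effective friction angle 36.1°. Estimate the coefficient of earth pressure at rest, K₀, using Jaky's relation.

0.411

K₀ = 1 − sin φ' = 1 − sin 36.1° = 0.4108.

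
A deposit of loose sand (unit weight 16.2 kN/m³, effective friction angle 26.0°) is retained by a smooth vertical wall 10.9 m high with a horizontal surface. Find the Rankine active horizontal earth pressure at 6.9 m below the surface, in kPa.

K_a = (1 − sin φ)/(1 + sin φ) = 0.3905.
σ_h = K_a γ z = 0.3905 × 16.2 × 6.9 = 43.65 kPa.

43.6 kPa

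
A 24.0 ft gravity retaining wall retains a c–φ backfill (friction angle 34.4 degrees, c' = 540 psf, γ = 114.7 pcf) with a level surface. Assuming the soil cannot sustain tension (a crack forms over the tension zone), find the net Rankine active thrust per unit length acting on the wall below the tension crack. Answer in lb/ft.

K_a = 0.2780; √K_a = 0.5272.
Tension-crack depth z_c = 2c/(γ√K_a) = 2×540/(114.7×0.5272) = 17.86 ft.
σ_a at base = K_a γ H − 2c√K_a = 0.2780×114.7×24.0 − 2×540×0.5272 = 195.8 psf.
P_a = ½ × 195.8 × (H − z_c) = 0.5×195.8×6.141 = 601.3 lb/ft.

601 lb/ft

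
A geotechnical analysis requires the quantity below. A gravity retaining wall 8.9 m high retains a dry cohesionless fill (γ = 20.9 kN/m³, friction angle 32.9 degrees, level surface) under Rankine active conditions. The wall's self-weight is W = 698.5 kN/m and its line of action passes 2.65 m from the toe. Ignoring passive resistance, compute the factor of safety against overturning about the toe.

2.55

K_a = tan²(45° − 32.9°/2) = 0.2960.
P_a = ½K_aγH² = 0.5×0.2960×20.9×8.9² = 245.0 kN/m, acting at H/3 = 2.967 m above the base.
Overturning moment M_o = P_a × H/3 = 245.0 × 2.967 = 726.9.
Resisting moment M_r = W × 2.65 = 698.5 × 2.65 = 1851.
FS_overturning = M_r/M_o = 1851/726.9 = 2.546.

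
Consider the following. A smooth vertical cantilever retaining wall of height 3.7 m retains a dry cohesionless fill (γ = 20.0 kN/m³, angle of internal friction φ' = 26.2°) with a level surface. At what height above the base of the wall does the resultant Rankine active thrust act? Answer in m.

1.23 m

K_a = 0.3874.
The pressure distribution is triangular, so the resultant acts at H/3 above the base = 3.7/3 = 1.233 m.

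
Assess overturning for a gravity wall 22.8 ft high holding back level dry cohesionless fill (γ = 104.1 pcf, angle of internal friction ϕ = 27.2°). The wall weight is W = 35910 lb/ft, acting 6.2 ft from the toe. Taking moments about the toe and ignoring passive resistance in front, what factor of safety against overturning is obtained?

K_a = tan²(45° − 27.2°/2) = 0.3726.
P_a = ½K_aγH² = 0.5×0.3726×104.1×22.8² = 10080 lb/ft, acting at H/3 = 7.600 ft above the base.
Overturning moment M_o = P_a × H/3 = 10080 × 7.600 = 76620.
Resisting moment M_r = W × 6.2 = 35910 × 6.2 = 222600.
FS_overturning = M_r/M_o = 222600/76620 = 2.906.

2.91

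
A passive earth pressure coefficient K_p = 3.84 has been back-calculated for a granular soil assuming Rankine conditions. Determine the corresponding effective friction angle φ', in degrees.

35.9°

K_p = (1+sin φ)/(1−sin φ) ⇒ sin φ = (K_p − 1)/(K_p + 1) = 0.5868.
φ = arcsin(0.5868) = 35.93°.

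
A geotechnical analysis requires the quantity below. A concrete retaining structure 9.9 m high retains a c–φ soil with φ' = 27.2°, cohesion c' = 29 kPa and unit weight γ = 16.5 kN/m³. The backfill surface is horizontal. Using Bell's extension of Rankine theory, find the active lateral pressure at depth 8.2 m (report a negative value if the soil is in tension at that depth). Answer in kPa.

K_a = (1 − sin φ)/(1 + sin φ) = 0.3726.
σ_a = K_a γ z − 2c√K_a = 0.3726×16.5×8.2 − 2×29×0.6104 = 15.01 kPa.

15.0 kPa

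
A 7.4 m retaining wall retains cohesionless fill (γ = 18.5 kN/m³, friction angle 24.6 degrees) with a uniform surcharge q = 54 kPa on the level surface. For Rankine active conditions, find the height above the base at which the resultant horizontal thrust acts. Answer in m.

3.01 m

K_a = 0.4121.
Triangular part P₁ = ½K_aγH² = 208.8 at H/3 = 2.467 m; rectangular part P₂ = K_a q H = 164.7 at H/2 = 3.700 m.
ȳ = (P₁·2.467 + P₂·3.700)/(P₁+P₂) = 3.011 m.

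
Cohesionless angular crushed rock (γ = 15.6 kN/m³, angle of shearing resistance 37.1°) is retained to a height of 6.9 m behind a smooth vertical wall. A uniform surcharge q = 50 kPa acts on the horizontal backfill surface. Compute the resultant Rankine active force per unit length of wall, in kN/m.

177 kN/m

K_a = tan²(45° − φ/2) = 0.2475.
Soil triangle: ½ K_a γ H² = 0.5×0.2475×15.6×6.9² = 91.91 kN/m.
Surcharge rectangle: K_a q H = 0.2475×50×6.9 = 85.39 kN/m.
Total = 91.91 + 85.39 = 177.3 kN/m.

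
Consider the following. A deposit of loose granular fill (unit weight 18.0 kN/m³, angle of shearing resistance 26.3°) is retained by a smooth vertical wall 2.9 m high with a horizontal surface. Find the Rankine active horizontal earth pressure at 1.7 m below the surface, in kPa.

K_a = (1 − sin φ)/(1 + sin φ) = 0.3859.
σ_h = K_a γ z = 0.3859 × 18.0 × 1.7 = 11.81 kPa.

11.8 kPa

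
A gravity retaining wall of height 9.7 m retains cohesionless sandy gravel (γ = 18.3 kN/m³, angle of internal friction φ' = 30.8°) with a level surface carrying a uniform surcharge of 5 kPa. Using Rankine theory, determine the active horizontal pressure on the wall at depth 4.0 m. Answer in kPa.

K_a = (1 − sin φ)/(1 + sin φ) = 0.3227.
σ_v = γz + q = 18.3 × 4.0 + 5 = 78.20 kPa.
σ_h = K_a σ_v = 0.3227 × 78.20 = 25.24 kPa.

25.2 kPa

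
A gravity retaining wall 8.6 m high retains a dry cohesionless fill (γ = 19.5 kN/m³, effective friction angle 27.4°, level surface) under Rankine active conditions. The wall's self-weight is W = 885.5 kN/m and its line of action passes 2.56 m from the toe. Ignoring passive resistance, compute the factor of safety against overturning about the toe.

K_a = tan²(45° − 27.4°/2) = 0.3697.
P_a = ½K_aγH² = 0.5×0.3697×19.5×8.6² = 266.6 kN/m, acting at H/3 = 2.867 m above the base.
Overturning moment M_o = P_a × H/3 = 266.6 × 2.867 = 764.2.
Resisting moment M_r = W × 2.56 = 885.5 × 2.56 = 2267.
FS_overturning = M_r/M_o = 2267/764.2 = 2.966.

2.97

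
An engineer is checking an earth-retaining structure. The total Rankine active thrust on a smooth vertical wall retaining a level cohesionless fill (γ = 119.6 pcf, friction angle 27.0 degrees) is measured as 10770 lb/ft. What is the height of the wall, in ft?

K_a = 0.3755. P_a = ½ K_a γ H² ⇒ H = √(2P_a/(K_a γ)).
H = √(2×10770/(0.3755×119.6)) = 21.90 ft.

21.9 ft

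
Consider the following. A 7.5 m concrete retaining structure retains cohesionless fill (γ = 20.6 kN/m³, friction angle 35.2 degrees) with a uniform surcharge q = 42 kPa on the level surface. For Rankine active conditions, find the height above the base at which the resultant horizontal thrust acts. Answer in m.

2.94 m

K_a = 0.2687.
Triangular part P₁ = ½K_aγH² = 155.7 at H/3 = 2.500 m; rectangular part P₂ = K_a q H = 84.64 at H/2 = 3.750 m.
ȳ = (P₁·2.500 + P₂·3.750)/(P₁+P₂) = 2.940 m.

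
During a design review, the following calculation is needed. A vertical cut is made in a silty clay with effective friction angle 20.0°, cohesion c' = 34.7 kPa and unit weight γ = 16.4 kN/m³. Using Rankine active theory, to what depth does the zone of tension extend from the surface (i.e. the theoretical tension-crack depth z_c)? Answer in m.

6.04 m

K_a = tan²(45° − 20.0°/2) = 0.4903; √K_a = 0.7002.
The active pressure is zero where K_a γ z = 2c√K_a, so z_c = 2c/(γ√K_a) = 2×34.7/(16.4×0.7002) = 6.044 m.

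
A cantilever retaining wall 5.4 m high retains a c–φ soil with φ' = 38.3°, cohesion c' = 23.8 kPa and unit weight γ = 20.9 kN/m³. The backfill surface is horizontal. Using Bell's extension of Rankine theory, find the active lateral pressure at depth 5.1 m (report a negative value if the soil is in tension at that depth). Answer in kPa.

K_a = (1 − sin φ)/(1 + sin φ) = 0.2347.
σ_a = K_a γ z − 2c√K_a = 0.2347×20.9×5.1 − 2×23.8×0.4845 = 1.959 kPa.

1.96 kPa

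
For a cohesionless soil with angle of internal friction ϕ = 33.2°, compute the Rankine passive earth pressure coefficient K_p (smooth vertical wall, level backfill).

K_p = (1 + sin φ)/(1 − sin φ) = tan²(45° + 33.2°/2) = 3.421.

3.42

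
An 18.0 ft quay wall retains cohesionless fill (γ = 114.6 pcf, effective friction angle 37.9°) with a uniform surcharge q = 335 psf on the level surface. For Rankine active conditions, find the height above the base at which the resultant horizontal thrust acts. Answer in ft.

K_a = 0.2389.
Triangular part P₁ = ½K_aγH² = 4436 at H/3 = 6.000 ft; rectangular part P₂ = K_a q H = 1441 at H/2 = 9.000 ft.
ȳ = (P₁·6.000 + P₂·9.000)/(P₁+P₂) = 6.736 ft.

6.74 ft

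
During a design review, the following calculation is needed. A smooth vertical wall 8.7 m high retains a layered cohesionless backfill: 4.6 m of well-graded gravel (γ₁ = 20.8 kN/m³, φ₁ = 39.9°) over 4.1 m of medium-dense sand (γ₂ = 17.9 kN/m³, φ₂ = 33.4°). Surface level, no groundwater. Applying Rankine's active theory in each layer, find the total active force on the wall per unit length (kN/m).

K_a1 = tan²(45°−39.9°/2) = 0.2184; K_a2 = tan²(45°−33.4°/2) = 0.2899.
Layer 1: σ at base = K_a1 γ₁ h₁ = 20.90 kPa; P₁ = ½×20.90×4.6 = 48.07.
Layer 2: σ_v at top = γ₁h₁ = 95.68; σ_h top = K_a2×95.68 = 27.74; σ_h base = K_a2×(95.68+17.9×4.1) = 49.02.
P₂ = ½(27.74+49.02)×4.1 = 157.4. Total P_a = 48.07+157.4 = 205.4 kN/m.

205 kN/m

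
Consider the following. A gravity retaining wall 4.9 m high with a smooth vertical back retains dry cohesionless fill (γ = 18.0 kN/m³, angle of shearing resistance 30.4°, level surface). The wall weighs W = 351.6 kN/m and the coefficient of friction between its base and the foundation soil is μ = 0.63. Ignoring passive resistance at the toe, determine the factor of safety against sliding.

3.13

K_a = tan²(45° − 30.4°/2) = 0.3280.
P_a = ½K_aγH² = 0.5×0.3280×18.0×4.9² = 70.88 kN/m, acting at H/3 = 1.633 m above the base.
FS_sliding = μW / P_a = 0.63×351.6 / 70.88 = 3.125.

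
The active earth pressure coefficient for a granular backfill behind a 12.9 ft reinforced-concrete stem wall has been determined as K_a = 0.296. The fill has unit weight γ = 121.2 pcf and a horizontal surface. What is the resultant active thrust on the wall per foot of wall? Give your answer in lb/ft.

2980 lb/ft

P = ½ K_a γ H² = 0.5 × 0.296 × 121.2 × 12.9² = 2985 lb/ft.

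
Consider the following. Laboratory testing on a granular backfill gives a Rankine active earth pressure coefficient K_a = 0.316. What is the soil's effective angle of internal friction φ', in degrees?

K_a = tan²(45° − φ/2) ⇒ 45° − φ/2 = arctan(√0.316) = 29.34°.
φ = 2(45° − 29.34°) = 31.32°.

31.3°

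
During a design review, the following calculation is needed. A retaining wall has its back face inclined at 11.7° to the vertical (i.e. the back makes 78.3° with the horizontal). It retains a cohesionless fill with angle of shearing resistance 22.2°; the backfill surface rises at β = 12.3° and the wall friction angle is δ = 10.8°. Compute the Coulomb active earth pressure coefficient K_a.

0.628

K_a = sin²(α+φ) / [sin²α · sin(α−δ) · (1 + √{sin(φ+δ)sin(φ−β) / (sin(α−δ)sin(α+β))})²].
With α = 78.3°, φ = 22.2°, δ = 10.8°, β = 12.3°: K_a = 0.6279.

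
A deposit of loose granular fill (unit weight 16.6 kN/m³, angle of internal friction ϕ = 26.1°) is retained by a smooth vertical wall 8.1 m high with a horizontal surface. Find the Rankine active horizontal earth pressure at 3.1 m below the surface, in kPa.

K_a = (1 − sin φ)/(1 + sin φ) = 0.3889.
σ_h = K_a γ z = 0.3889 × 16.6 × 3.1 = 20.02 kPa.

20.0 kPa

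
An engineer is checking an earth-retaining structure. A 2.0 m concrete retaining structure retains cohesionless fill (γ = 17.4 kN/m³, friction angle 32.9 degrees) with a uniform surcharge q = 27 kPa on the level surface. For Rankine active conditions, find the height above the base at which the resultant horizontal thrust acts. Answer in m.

0.869 m

K_a = 0.2960.
Triangular part P₁ = ½K_aγH² = 10.30 at H/3 = 0.6667 m; rectangular part P₂ = K_a q H = 15.99 at H/2 = 1.000 m.
ȳ = (P₁·0.6667 + P₂·1.000)/(P₁+P₂) = 0.8694 m.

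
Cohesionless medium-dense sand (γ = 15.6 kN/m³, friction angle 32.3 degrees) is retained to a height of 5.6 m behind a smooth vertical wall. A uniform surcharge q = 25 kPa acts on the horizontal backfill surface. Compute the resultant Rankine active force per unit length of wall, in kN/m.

117 kN/m

K_a = tan²(45° − φ/2) = 0.3035.
Soil triangle: ½ K_a γ H² = 0.5×0.3035×15.6×5.6² = 74.23 kN/m.
Surcharge rectangle: K_a q H = 0.3035×25×5.6 = 42.49 kN/m.
Total = 74.23 + 42.49 = 116.7 kN/m.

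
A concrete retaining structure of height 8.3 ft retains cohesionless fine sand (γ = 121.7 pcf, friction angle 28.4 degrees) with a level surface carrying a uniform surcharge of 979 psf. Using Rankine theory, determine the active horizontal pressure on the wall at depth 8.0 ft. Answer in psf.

K_a = (1 − sin φ)/(1 + sin φ) = 0.3554.
σ_v = γz + q = 121.7 × 8.0 + 979 = 1953 psf.
σ_h = K_a σ_v = 0.3554 × 1953 = 693.9 psf.

694 psf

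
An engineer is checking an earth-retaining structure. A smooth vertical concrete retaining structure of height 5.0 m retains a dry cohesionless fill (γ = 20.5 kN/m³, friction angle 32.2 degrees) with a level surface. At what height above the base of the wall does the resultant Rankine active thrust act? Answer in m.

1.67 m

K_a = 0.3047.
The pressure distribution is triangular, so the resultant acts at H/3 above the base = 5.0/3 = 1.667 m.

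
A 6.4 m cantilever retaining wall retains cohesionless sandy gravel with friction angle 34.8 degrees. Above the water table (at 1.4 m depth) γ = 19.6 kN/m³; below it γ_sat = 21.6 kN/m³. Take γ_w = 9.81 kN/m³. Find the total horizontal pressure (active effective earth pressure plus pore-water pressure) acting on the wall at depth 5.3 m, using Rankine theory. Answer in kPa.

58.3 kPa

K_a = (1 − sin φ)/(1 + sin φ) = 0.2733.
γ' = 21.6 − 9.81 = 11.79 kN/m³.
Effective vertical stress at 5.3 m: σ'_v = 19.6×1.4 + 11.79×3.90 = 73.42 kPa.
σ'_h = K_a σ'_v = 0.2733 × 73.42 = 20.07 kPa; u = γ_w × 3.90 = 38.26 kPa.
Total σ_h = 20.07 + 38.26 = 58.33 kPa.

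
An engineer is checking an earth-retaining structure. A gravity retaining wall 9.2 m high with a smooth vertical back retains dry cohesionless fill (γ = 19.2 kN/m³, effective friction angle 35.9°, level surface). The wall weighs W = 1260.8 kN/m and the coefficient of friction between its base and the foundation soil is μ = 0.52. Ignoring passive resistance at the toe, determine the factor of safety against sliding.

K_a = tan²(45° − 35.9°/2) = 0.2607.
P_a = ½K_aγH² = 0.5×0.2607×19.2×9.2² = 211.9 kN/m, acting at H/3 = 3.067 m above the base.
FS_sliding = μW / P_a = 0.52×1260.8 / 211.9 = 3.095.

3.09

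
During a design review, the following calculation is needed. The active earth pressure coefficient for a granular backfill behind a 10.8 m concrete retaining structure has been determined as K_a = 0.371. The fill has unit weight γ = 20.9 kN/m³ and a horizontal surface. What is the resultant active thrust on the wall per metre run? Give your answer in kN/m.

P = ½ K_a γ H² = 0.5 × 0.371 × 20.9 × 10.8² = 452.2 kN/m.

452 kN/m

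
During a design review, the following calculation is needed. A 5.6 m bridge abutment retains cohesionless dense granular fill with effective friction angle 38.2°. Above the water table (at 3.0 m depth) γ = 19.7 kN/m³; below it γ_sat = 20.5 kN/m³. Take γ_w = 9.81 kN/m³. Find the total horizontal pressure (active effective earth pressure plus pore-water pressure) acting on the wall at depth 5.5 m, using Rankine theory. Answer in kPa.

K_a = (1 − sin φ)/(1 + sin φ) = 0.2358.
γ' = 20.5 − 9.81 = 10.69 kN/m³.
Effective vertical stress at 5.5 m: σ'_v = 19.7×3.0 + 10.69×2.50 = 85.82 kPa.
σ'_h = K_a σ'_v = 0.2358 × 85.82 = 20.24 kPa; u = γ_w × 2.50 = 24.53 kPa.
Total σ_h = 20.24 + 24.53 = 44.76 kPa.

44.8 kPa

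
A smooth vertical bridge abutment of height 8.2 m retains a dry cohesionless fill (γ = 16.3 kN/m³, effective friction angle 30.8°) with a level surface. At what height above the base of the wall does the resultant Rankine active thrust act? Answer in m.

2.73 m

K_a = 0.3227.
The pressure distribution is triangular, so the resultant acts at H/3 above the base = 8.2/3 = 2.733 m.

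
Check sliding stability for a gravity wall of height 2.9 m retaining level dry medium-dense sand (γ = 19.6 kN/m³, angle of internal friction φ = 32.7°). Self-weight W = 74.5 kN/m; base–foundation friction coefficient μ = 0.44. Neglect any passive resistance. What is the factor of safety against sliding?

K_a = tan²(45° − 32.7°/2) = 0.2985.
P_a = ½K_aγH² = 0.5×0.2985×19.6×2.9² = 24.60 kN/m, acting at H/3 = 0.9667 m above the base.
FS_sliding = μW / P_a = 0.44×74.5 / 24.60 = 1.332.

1.33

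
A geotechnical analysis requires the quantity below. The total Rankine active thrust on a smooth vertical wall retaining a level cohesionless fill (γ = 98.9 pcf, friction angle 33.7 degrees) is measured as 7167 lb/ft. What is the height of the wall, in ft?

K_a = 0.2863. P_a = ½ K_a γ H² ⇒ H = √(2P_a/(K_a γ)).
H = √(2×7167/(0.2863×98.9)) = 22.50 ft.

22.5 ft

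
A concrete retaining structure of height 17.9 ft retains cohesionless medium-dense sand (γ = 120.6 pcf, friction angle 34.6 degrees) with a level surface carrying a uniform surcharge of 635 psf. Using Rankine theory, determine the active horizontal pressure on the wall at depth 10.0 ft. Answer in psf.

K_a = (1 − sin φ)/(1 + sin φ) = 0.2756.
σ_v = γz + q = 120.6 × 10.0 + 635 = 1841 psf.
σ_h = K_a σ_v = 0.2756 × 1841 = 507.4 psf.

507 psf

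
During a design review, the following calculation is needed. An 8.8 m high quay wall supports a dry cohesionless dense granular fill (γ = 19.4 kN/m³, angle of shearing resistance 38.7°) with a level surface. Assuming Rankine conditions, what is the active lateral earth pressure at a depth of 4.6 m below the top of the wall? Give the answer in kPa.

K_a = (1 − sin φ)/(1 + sin φ) = 0.2306.
σ_h = K_a γ z = 0.2306 × 19.4 × 4.6 = 20.58 kPa.

20.6 kPa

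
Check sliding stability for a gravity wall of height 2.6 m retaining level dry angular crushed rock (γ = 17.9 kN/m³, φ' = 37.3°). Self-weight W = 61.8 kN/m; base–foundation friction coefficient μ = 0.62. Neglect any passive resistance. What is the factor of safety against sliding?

2.58

K_a = tan²(45° − 37.3°/2) = 0.2453.
P_a = ½K_aγH² = 0.5×0.2453×17.9×2.6² = 14.84 kN/m, acting at H/3 = 0.8667 m above the base.
FS_sliding = μW / P_a = 0.62×61.8 / 14.84 = 2.581.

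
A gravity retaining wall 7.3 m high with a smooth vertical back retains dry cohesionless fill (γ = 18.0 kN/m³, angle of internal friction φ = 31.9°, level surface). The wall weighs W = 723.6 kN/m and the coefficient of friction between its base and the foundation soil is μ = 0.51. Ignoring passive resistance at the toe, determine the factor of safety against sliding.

2.49

K_a = tan²(45° − 31.9°/2) = 0.3085.
P_a = ½K_aγH² = 0.5×0.3085×18.0×7.3² = 148.0 kN/m, acting at H/3 = 2.433 m above the base.
FS_sliding = μW / P_a = 0.51×723.6 / 148.0 = 2.494.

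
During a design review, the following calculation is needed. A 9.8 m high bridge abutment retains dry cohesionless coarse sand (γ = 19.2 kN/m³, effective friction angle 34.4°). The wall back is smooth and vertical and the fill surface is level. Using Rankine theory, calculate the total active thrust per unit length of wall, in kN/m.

256 kN/m

K_a = tan²(45° − φ/2) = 0.2780.
P_a = ½ K_a γ H² = 0.5 × 0.2780 × 19.2 × 9.8² = 256.3 kN/m.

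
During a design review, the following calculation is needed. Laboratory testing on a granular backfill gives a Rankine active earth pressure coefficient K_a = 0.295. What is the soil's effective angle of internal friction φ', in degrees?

K_a = tan²(45° − φ/2) ⇒ 45° − φ/2 = arctan(√0.295) = 28.51°.
φ = 2(45° − 28.51°) = 32.98°.

33.0°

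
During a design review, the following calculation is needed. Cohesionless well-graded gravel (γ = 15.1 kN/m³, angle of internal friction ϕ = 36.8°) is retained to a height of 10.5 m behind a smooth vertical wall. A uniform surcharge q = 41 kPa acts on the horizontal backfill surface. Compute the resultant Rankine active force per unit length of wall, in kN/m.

K_a = tan²(45° − φ/2) = 0.2508.
Soil triangle: ½ K_a γ H² = 0.5×0.2508×15.1×10.5² = 208.7 kN/m.
Surcharge rectangle: K_a q H = 0.2508×41×10.5 = 108.0 kN/m.
Total = 208.7 + 108.0 = 316.7 kN/m.

317 kN/m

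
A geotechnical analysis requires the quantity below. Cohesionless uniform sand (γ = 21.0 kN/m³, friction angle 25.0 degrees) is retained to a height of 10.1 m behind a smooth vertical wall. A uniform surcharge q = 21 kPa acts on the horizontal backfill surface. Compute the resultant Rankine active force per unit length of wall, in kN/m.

K_a = tan²(45° − φ/2) = 0.4059.
Soil triangle: ½ K_a γ H² = 0.5×0.4059×21.0×10.1² = 434.7 kN/m.
Surcharge rectangle: K_a q H = 0.4059×21×10.1 = 86.08 kN/m.
Total = 434.7 + 86.08 = 520.8 kN/m.

521 kN/m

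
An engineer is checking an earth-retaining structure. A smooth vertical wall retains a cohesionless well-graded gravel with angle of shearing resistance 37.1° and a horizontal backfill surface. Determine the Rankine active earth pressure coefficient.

0.247

K_a = (1 − sin φ)/(1 + sin φ) = (1 − sin 37.1°)/(1 + sin 37.1°) = 0.2475.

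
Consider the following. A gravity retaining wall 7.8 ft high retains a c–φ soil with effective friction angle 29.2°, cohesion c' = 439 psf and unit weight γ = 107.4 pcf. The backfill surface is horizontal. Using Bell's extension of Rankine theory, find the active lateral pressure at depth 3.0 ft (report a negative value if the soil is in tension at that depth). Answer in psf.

-404 psf

K_a = (1 − sin φ)/(1 + sin φ) = 0.3442.
σ_a = K_a γ z − 2c√K_a = 0.3442×107.4×3.0 − 2×439×0.5867 = -404.2 psf.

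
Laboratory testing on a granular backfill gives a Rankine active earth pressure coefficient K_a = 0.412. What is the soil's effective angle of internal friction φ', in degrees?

24.6°

K_a = tan²(45° − φ/2) ⇒ 45° − φ/2 = arctan(√0.412) = 32.70°.
φ = 2(45° − 32.70°) = 24.61°.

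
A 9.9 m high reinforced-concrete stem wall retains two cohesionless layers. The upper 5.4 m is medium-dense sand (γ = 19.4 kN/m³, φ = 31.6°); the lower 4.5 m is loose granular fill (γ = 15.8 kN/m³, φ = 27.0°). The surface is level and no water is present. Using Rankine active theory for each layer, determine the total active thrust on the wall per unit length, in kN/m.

325 kN/m

K_a1 = tan²(45°−31.6°/2) = 0.3123; K_a2 = tan²(45°−27.0°/2) = 0.3755.
Layer 1: σ at base = K_a1 γ₁ h₁ = 32.72 kPa; P₁ = ½×32.72×5.4 = 88.35.
Layer 2: σ_v at top = γ₁h₁ = 104.8; σ_h top = K_a2×104.8 = 39.34; σ_h base = K_a2×(104.8+15.8×4.5) = 66.04.
P₂ = ½(39.34+66.04)×4.5 = 237.1. Total P_a = 88.35+237.1 = 325.5 kN/m.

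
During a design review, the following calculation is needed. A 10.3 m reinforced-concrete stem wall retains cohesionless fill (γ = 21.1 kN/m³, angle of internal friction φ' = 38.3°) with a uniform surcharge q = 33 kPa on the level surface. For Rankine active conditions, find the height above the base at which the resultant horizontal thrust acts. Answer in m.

3.83 m

K_a = 0.2347.
Triangular part P₁ = ½K_aγH² = 262.7 at H/3 = 3.433 m; rectangular part P₂ = K_a q H = 79.79 at H/2 = 5.150 m.
ȳ = (P₁·3.433 + P₂·5.150)/(P₁+P₂) = 3.833 m.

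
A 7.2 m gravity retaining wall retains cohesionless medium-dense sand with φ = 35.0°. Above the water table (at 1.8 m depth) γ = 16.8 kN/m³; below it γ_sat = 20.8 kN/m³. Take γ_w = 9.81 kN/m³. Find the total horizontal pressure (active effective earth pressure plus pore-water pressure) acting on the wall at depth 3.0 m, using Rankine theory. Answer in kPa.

K_a = (1 − sin φ)/(1 + sin φ) = 0.2710.
γ' = 20.8 − 9.81 = 10.99 kN/m³.
Effective vertical stress at 3.0 m: σ'_v = 16.8×1.8 + 10.99×1.20 = 43.43 kPa.
σ'_h = K_a σ'_v = 0.2710 × 43.43 = 11.77 kPa; u = γ_w × 1.20 = 11.77 kPa.
Total σ_h = 11.77 + 11.77 = 23.54 kPa.

23.5 kPa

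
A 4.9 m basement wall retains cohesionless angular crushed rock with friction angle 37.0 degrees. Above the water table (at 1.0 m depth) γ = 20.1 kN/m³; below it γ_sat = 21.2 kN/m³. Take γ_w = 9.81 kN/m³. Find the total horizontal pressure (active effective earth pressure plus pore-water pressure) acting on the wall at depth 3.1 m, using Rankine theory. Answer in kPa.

31.5 kPa

K_a = (1 − sin φ)/(1 + sin φ) = 0.2486.
γ' = 21.2 − 9.81 = 11.39 kN/m³.
Effective vertical stress at 3.1 m: σ'_v = 20.1×1.0 + 11.39×2.10 = 44.02 kPa.
σ'_h = K_a σ'_v = 0.2486 × 44.02 = 10.94 kPa; u = γ_w × 2.10 = 20.60 kPa.
Total σ_h = 10.94 + 20.60 = 31.54 kPa.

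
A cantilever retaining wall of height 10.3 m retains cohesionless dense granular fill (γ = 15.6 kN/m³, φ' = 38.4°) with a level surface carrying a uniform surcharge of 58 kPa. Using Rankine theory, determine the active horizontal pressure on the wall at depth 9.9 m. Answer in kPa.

K_a = (1 − sin φ)/(1 + sin φ) = 0.2337.
σ_v = γz + q = 15.6 × 9.9 + 58 = 212.4 kPa.
σ_h = K_a σ_v = 0.2337 × 212.4 = 49.65 kPa.

49.6 kPa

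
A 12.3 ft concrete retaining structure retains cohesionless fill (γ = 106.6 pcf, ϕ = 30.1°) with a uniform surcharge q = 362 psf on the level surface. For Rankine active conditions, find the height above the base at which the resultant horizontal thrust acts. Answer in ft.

4.83 ft

K_a = 0.3320.
Triangular part P₁ = ½K_aγH² = 2677 at H/3 = 4.100 ft; rectangular part P₂ = K_a q H = 1478 at H/2 = 6.150 ft.
ȳ = (P₁·4.100 + P₂·6.150)/(P₁+P₂) = 4.829 ft.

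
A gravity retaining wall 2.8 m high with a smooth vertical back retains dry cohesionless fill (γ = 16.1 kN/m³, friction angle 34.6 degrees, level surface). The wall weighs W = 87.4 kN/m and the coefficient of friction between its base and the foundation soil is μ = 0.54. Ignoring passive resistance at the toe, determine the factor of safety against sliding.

K_a = tan²(45° − 34.6°/2) = 0.2756.
P_a = ½K_aγH² = 0.5×0.2756×16.1×2.8² = 17.40 kN/m, acting at H/3 = 0.9333 m above the base.
FS_sliding = μW / P_a = 0.54×87.4 / 17.40 = 2.713.

2.71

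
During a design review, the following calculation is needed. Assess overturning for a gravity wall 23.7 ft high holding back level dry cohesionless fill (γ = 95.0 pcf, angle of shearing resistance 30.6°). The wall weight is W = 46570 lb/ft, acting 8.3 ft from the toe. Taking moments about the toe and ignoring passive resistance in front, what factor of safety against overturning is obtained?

5.64

K_a = tan²(45° − 30.6°/2) = 0.3253.
P_a = ½K_aγH² = 0.5×0.3253×95.0×23.7² = 8680 lb/ft, acting at H/3 = 7.900 ft above the base.
Overturning moment M_o = P_a × H/3 = 8680 × 7.900 = 68570.
Resisting moment M_r = W × 8.3 = 46570 × 8.3 = 386500.
FS_overturning = M_r/M_o = 386500/68570 = 5.637.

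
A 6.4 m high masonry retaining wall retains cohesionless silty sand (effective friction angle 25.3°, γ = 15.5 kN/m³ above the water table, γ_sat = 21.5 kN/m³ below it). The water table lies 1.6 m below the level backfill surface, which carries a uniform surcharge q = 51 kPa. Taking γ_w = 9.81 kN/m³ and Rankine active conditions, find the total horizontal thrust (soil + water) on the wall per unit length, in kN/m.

354 kN/m

K_a = tan²(45° − φ/2) = 0.4012.
γ' = 21.5 − 9.81 = 11.69 kN/m³. h₂ = H − d_w = 4.8 m.
σ'_h: at surface K_a·q = 20.46; at WT K_a(q+γd_w) = 30.41; at base K_a(q+γd_w+γ'h₂) = 52.92 kPa.
P₁ = ½(20.46+30.41)×1.6 = 40.70; P₂ = ½(30.41+52.92)×4.8 = 200.0; P_w = ½γ_w h₂² = 113.0.
Total = 40.70+200.0+113.0 = 353.7 kN/m.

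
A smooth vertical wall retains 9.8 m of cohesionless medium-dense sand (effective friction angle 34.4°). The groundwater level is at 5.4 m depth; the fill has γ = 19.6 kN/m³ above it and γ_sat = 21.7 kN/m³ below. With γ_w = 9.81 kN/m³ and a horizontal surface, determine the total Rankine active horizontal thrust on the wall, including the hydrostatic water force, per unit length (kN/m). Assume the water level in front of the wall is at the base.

336 kN/m

K_a = tan²(45° − φ/2) = 0.2780.
γ' = 21.7 − 9.81 = 11.89 kN/m³. Depth below WT = 4.4 m.
σ'_h at WT = K_a γ d_w = 29.42 kPa; at base = 29.42 + K_a γ' × 4.4 = 43.96 kPa.
P₁ (0–5.4 m) = ½×29.42×5.4 = 79.44. P₂ (5.4–9.8 m) = ½(29.42+43.96)×4.4 = 161.4.
P_w = ½ γ_w h₂² = 0.5×9.81×4.4² = 94.96. Total = 79.44+161.4+94.96 = 335.8 kN/m.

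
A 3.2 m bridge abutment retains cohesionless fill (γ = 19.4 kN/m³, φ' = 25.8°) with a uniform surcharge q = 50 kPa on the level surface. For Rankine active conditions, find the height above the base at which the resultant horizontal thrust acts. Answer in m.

1.40 m

K_a = 0.3935.
Triangular part P₁ = ½K_aγH² = 39.09 at H/3 = 1.067 m; rectangular part P₂ = K_a q H = 62.96 at H/2 = 1.600 m.
ȳ = (P₁·1.067 + P₂·1.600)/(P₁+P₂) = 1.396 m.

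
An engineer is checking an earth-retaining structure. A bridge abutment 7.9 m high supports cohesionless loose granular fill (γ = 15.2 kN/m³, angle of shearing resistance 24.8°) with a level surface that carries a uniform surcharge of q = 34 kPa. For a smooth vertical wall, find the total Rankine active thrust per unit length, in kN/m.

304 kN/m

K_a = tan²(45° − φ/2) = 0.4090.
Soil triangle: ½ K_a γ H² = 0.5×0.4090×15.2×7.9² = 194.0 kN/m.
Surcharge rectangle: K_a q H = 0.4090×34×7.9 = 109.9 kN/m.
Total = 194.0 + 109.9 = 303.8 kN/m.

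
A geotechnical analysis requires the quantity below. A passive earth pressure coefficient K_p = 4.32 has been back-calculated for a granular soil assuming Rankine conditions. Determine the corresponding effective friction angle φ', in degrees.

38.6°

K_p = (1+sin φ)/(1−sin φ) ⇒ sin φ = (K_p − 1)/(K_p + 1) = 0.6241.
φ = arcsin(0.6241) = 38.61°.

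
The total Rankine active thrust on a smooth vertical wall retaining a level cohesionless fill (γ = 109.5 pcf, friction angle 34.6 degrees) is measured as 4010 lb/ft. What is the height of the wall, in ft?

16.3 ft

K_a = 0.2756. P_a = ½ K_a γ H² ⇒ H = √(2P_a/(K_a γ)).
H = √(2×4010/(0.2756×109.5)) = 16.30 ft.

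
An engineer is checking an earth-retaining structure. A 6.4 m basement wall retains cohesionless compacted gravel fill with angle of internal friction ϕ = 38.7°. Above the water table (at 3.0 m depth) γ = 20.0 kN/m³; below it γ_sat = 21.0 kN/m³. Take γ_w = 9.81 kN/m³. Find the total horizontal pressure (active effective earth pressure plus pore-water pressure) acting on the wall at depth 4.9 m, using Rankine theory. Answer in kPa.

K_a = (1 − sin φ)/(1 + sin φ) = 0.2306.
γ' = 21.0 − 9.81 = 11.19 kN/m³.
Effective vertical stress at 4.9 m: σ'_v = 20.0×3.0 + 11.19×1.90 = 81.26 kPa.
σ'_h = K_a σ'_v = 0.2306 × 81.26 = 18.74 kPa; u = γ_w × 1.90 = 18.64 kPa.
Total σ_h = 18.74 + 18.64 = 37.38 kPa.

37.4 kPa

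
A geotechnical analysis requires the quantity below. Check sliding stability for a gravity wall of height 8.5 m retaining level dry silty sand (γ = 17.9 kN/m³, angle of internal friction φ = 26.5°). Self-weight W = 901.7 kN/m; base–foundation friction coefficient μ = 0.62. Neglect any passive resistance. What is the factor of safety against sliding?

2.26

K_a = tan²(45° − 26.5°/2) = 0.3829.
P_a = ½K_aγH² = 0.5×0.3829×17.9×8.5² = 247.6 kN/m, acting at H/3 = 2.833 m above the base.
FS_sliding = μW / P_a = 0.62×901.7 / 247.6 = 2.258.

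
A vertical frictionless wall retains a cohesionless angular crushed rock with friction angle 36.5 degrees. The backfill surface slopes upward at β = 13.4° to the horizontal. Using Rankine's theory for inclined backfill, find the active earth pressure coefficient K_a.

K_a = cos β · (cos β − √(cos²β − cos²φ)) / (cos β + √(cos²β − cos²φ)).
cos β = 0.9728, cos φ = 0.8039, √(cos²β − cos²φ) = 0.5478.
K_a = 0.9728 × (0.9728 − 0.5478)/(0.9728 + 0.5478) = 0.2719.

0.272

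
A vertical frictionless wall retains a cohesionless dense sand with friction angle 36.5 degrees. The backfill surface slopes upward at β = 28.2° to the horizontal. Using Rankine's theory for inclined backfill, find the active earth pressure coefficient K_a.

K_a = cos β · (cos β − √(cos²β − cos²φ)) / (cos β + √(cos²β − cos²φ)).
cos β = 0.8813, cos φ = 0.8039, √(cos²β − cos²φ) = 0.3613.
K_a = 0.8813 × (0.8813 − 0.3613)/(0.8813 + 0.3613) = 0.3688.

0.369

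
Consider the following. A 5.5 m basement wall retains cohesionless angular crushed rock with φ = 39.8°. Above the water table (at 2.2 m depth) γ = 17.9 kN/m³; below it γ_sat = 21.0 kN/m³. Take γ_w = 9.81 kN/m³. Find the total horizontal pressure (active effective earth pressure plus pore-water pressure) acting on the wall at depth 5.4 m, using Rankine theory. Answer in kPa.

K_a = (1 − sin φ)/(1 + sin φ) = 0.2194.
γ' = 21.0 − 9.81 = 11.19 kN/m³.
Effective vertical stress at 5.4 m: σ'_v = 17.9×2.2 + 11.19×3.20 = 75.19 kPa.
σ'_h = K_a σ'_v = 0.2194 × 75.19 = 16.50 kPa; u = γ_w × 3.20 = 31.39 kPa.
Total σ_h = 16.50 + 31.39 = 47.89 kPa.

47.9 kPa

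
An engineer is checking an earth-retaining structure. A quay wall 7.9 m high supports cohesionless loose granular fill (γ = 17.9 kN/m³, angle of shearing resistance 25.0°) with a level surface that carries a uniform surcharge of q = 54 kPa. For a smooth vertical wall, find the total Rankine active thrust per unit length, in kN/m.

K_a = tan²(45° − φ/2) = 0.4059.
Soil triangle: ½ K_a γ H² = 0.5×0.4059×17.9×7.9² = 226.7 kN/m.
Surcharge rectangle: K_a q H = 0.4059×54×7.9 = 173.1 kN/m.
Total = 226.7 + 173.1 = 399.8 kN/m.

400 kN/m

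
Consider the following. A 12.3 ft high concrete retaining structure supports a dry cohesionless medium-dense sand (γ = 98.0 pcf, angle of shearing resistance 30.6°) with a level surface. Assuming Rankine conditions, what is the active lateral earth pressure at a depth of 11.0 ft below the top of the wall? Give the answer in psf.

351 psf

K_a = (1 − sin φ)/(1 + sin φ) = 0.3253.
σ_h = K_a γ z = 0.3253 × 98.0 × 11.0 = 350.7 psf.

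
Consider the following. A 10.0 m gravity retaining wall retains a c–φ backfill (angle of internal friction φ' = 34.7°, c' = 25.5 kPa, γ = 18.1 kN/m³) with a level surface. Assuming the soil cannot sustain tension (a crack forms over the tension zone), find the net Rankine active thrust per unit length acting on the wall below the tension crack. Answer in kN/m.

53.1 kN/m

K_a = 0.2745; √K_a = 0.5239.
Tension-crack depth z_c = 2c/(γ√K_a) = 2×25.5/(18.1×0.5239) = 5.378 m.
σ_a at base = K_a γ H − 2c√K_a = 0.2745×18.1×10.0 − 2×25.5×0.5239 = 22.96 kPa.
P_a = ½ × 22.96 × (H − z_c) = 0.5×22.96×4.622 = 53.06 kN/m.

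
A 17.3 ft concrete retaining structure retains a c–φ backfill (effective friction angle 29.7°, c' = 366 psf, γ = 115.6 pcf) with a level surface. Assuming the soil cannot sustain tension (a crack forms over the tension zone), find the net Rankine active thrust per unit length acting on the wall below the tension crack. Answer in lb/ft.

K_a = 0.3374; √K_a = 0.5808.
Tension-crack depth z_c = 2c/(γ√K_a) = 2×366/(115.6×0.5808) = 10.90 ft.
σ_a at base = K_a γ H − 2c√K_a = 0.3374×115.6×17.3 − 2×366×0.5808 = 249.5 psf.
P_a = ½ × 249.5 × (H − z_c) = 0.5×249.5×6.398 = 798.3 lb/ft.

798 lb/ft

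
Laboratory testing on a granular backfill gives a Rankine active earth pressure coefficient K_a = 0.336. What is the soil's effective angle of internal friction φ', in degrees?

29.8°

K_a = tan²(45° − φ/2) ⇒ 45° − φ/2 = arctan(√0.336) = 30.10°.
φ = 2(45° − 30.10°) = 29.80°.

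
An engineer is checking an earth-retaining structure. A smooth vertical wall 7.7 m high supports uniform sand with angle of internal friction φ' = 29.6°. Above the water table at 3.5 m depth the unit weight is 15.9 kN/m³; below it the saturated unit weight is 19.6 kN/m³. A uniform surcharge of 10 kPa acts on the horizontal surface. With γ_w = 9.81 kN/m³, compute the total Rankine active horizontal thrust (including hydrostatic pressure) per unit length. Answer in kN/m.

K_a = tan²(45° − φ/2) = 0.3387.
γ' = 19.6 − 9.81 = 9.790 kN/m³. h₂ = H − d_w = 4.2 m.
σ'_h: at surface K_a·q = 3.387; at WT K_a(q+γd_w) = 22.24; at base K_a(q+γd_w+γ'h₂) = 36.17 kPa.
P₁ = ½(3.387+22.24)×3.5 = 44.84; P₂ = ½(22.24+36.17)×4.2 = 122.7; P_w = ½γ_w h₂² = 86.52.
Total = 44.84+122.7+86.52 = 254.0 kN/m.

254 kN/m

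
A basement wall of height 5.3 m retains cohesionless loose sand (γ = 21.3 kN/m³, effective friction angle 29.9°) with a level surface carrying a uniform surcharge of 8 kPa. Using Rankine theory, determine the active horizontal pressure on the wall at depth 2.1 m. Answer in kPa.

K_a = (1 − sin φ)/(1 + sin φ) = 0.3347.
σ_v = γz + q = 21.3 × 2.1 + 8 = 52.73 kPa.
σ_h = K_a σ_v = 0.3347 × 52.73 = 17.65 kPa.

17.6 kPa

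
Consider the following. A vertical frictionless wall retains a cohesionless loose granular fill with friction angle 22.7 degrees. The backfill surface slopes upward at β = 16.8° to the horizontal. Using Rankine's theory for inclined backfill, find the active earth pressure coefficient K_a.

K_a = cos β · (cos β − √(cos²β − cos²φ)) / (cos β + √(cos²β − cos²φ)).
cos β = 0.9573, cos φ = 0.9225, √(cos²β − cos²φ) = 0.2557.
K_a = 0.9573 × (0.9573 − 0.2557)/(0.9573 + 0.2557) = 0.5537.

0.554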